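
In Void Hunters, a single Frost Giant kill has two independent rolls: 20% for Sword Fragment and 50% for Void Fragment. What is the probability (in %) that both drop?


For independent events, P(both) = P(A) * P(B)
= 20% * 50%
= 1000 / 100 %
= 10.0%

10.0%


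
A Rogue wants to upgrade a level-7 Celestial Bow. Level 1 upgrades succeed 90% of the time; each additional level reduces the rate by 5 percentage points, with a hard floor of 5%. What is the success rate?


raw_rate = 90 - 5 * (7 - 1)
= 90 - 5 * 6
= 90 - 30
= 60
Apply floor: max(60, 5) = 60%

60%


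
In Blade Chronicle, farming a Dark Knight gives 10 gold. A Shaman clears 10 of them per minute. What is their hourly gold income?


Gold per minute = 10 * 10 = 100
Gold per hour = 100 * 60 = 6000

6000 gold/hour


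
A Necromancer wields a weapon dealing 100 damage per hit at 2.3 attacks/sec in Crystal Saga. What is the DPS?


DPS = damage * attack_speed
= 100 * 2.3
= 230.0

230.0 DPS


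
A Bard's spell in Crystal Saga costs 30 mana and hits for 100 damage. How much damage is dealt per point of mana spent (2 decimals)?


Efficiency = damage / mana
= 100 / 30
= 3.33

3.33 dmg/mana


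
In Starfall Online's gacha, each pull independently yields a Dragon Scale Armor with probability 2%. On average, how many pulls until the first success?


Expected pulls for a geometric distribution = 1/p = 100 / rate%
= 100 / 2
= 50.0

50.0 pulls


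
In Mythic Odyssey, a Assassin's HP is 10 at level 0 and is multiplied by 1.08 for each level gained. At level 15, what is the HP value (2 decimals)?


value = base * growth^level
= 10 * 1.08^15
= 10 * 3.172169
= 31.72

31.72 HP


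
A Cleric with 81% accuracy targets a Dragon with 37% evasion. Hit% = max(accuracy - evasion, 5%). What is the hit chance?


accuracy - evasion = 81 - 37 = 44
Apply floor: max(44, 5) = 44
Hit chance = 44%

44%


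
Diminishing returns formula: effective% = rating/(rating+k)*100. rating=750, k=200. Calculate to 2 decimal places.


effective% = rating / (rating + k) * 100
= 750 / (750 + 200) * 100
= 750 / 950 * 100
= 0.789474 * 100
= 78.95%

78.95%


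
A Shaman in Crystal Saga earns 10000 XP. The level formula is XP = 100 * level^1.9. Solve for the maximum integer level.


XP = 100 * level^1.9, so level = (XP / 100)^(1/1.9)
= (10000 / 100)^(1/1.9)
= 100.0^0.5263
= 11.2884
Floor: level = 11

level 11


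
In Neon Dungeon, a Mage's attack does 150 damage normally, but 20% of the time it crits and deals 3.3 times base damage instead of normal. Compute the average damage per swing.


E[dmg] = base * (1 + crit_chance * (crit_mult - 1))
cc as decimal = 20/100 = 0.2
cm - 1 = 3.3 - 1 = 2.3
Bonus factor = 0.2 * 2.3 = 0.46
Total multiplier = 1 + 0.46 = 1.46
Expected damage = 150 * 1.46 = 219.00

219.00 damage


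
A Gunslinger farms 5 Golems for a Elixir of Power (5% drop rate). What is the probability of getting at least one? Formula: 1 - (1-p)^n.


P(at least one) = 1 - P(none) = 1 - (1-p)^n
p = 5/100 = 0.05
1 - p = 0.95
(1 - p)^5 = 0.95^5 = 0.773781
P(at least one) = 1 - 0.773781 = 0.2262

0.2262


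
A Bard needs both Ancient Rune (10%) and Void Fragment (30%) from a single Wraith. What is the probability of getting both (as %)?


For independent events, P(both) = P(A) * P(B)
= 10% * 30%
= 300 / 100 %
= 3.0%

3.0%


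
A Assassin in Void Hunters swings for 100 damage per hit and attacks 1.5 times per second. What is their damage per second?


DPS = damage * attack_speed
= 100 * 1.5
= 150.0

150.0 DPS


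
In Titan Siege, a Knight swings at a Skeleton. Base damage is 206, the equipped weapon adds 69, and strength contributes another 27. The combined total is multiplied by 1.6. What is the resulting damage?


Sum base + weapon + str = 206 + 69 + 27 = 302
Multiply by 1.6:
302 * 1.6 = 483.2

483.2 damage


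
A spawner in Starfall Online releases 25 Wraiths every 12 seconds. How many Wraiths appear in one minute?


Spawns per minute = count * (60 / interval)
= 25 * (60 / 12)
= 25 * 5.0
= 125.0

125.0 per minute


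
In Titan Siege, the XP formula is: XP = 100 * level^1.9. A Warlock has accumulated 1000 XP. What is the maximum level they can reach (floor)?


XP = 100 * level^1.9, so level = (XP / 100)^(1/1.9)
= (1000 / 100)^(1/1.9)
= 10.0^0.5263
= 3.3598
Floor: level = 3

level 3


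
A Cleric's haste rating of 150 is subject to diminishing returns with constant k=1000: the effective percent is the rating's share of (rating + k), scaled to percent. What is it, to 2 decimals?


effective% = rating / (rating + k) * 100
= 150 / (150 + 1000) * 100
= 150 / 1150 * 100
= 0.130435 * 100
= 13.04%

13.04%


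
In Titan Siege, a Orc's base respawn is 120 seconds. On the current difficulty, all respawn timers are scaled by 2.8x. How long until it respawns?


Respawn time = base * multiplier
= 120 * 2.8
= 336.0 seconds

336.0 seconds


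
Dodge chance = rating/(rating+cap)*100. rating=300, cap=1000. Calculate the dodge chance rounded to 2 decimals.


dodge% = 300 / (300 + 1000) * 100
= 300 / 1300 * 100
= 0.230769 * 100
= 23.08%

23.08%


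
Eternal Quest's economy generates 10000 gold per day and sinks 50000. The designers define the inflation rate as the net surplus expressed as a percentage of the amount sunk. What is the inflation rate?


Net gold = 10000 - 50000 = -40000
Inflation rate = net / sunk * 100 = -40000 / 50000 * 100
= -0.8 * 100
= -80.00%

-80.00%


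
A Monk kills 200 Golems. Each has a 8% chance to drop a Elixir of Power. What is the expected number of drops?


Expected drops = kills * (drop_rate / 100)
= 200 * (8 / 100)
= 200 * 0.08
= 16.0

16.0 drops


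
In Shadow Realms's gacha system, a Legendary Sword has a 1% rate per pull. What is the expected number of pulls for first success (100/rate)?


Expected pulls for a geometric distribution = 1/p = 100 / rate%
= 100 / 1
= 100.0

100.0 pulls


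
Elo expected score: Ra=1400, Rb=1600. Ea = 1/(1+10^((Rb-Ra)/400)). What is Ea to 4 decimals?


Elo expected score: Ea = 1/(1 + 10^((Rb-Ra)/400))
Rb - Ra = 1600 - 1400 = 200
(Rb-Ra)/400 = 200/400 = 0.5
10^0.5 = 3.162278
Ea = 1/(1 + 3.162278) = 1/4.162278 = 0.2403

0.2403


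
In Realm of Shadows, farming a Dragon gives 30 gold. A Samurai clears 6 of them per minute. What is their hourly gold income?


Gold per minute = 30 * 6 = 180
Gold per hour = 180 * 60 = 10800

10800 gold/hour


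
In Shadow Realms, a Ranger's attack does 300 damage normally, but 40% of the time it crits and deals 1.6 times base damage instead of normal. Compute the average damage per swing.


E[dmg] = base * (1 + crit_chance * (crit_mult - 1))
cc as decimal = 40/100 = 0.4
cm - 1 = 1.6 - 1 = 0.6
Bonus factor = 0.4 * 0.6 = 0.24
Total multiplier = 1 + 0.24 = 1.24
Expected damage = 300 * 1.24 = 372.00

372.00 damage


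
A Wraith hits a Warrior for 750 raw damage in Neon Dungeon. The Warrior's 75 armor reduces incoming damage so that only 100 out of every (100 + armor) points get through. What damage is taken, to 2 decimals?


actual = 750 * 100 / (100 + 75)
= 750 * 100 / 175
= 75000 / 175
= 428.57

428.57 damage


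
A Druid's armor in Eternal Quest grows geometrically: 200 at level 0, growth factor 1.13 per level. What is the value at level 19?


value = base * growth^level
= 200 * 1.13^19
= 200 * 10.197423
= 2039.48

2039.48 armor


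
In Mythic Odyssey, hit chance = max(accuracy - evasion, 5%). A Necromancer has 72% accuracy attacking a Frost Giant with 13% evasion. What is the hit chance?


accuracy - evasion = 72 - 13 = 59
Apply floor: max(59, 5) = 59
Hit chance = 59%

59%


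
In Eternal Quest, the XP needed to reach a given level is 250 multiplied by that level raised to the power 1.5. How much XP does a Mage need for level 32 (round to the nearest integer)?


XP = 250 * level^1.5
Substitute level = 32:
XP = 250 * 32^1.5
= 250 * 181.0193
= 45255

45255 XP


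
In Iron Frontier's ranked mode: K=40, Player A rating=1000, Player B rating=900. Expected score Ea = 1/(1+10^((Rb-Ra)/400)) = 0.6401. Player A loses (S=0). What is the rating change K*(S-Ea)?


Elo update: delta = K * (S - Ea), where S = 0 (loses)
S - Ea = 0 - 0.6401 = -0.6401
Rating change = 40 * -0.6401
= -25.60

-25.60 rating points


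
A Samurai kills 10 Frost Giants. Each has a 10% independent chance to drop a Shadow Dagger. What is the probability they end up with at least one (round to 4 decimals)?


P(at least one) = 1 - P(none) = 1 - (1-p)^n
p = 10/100 = 0.1
1 - p = 0.9
(1 - p)^10 = 0.9^10 = 0.348678
P(at least one) = 1 - 0.348678 = 0.6513

0.6513


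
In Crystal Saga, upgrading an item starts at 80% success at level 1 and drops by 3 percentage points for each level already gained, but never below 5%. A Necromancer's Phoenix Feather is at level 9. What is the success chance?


raw_rate = 80 - 3 * (9 - 1)
= 80 - 3 * 8
= 80 - 24
= 56
Apply floor: max(56, 5) = 56%

56%


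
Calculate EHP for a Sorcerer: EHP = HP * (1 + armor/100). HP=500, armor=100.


EHP = 500 * (1 + 100/100)
= 500 * (1 + 1.0)
= 500 * 2.0
= 1000.0

1000.0 EHP


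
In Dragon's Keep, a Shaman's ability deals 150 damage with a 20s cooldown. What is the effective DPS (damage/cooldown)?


DPS = damage / cooldown
= 150 / 20
= 7.50

7.50 DPS


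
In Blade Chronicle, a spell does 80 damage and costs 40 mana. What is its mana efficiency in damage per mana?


Efficiency = damage / mana
= 80 / 40
= 2.00

2.00 dmg/mana


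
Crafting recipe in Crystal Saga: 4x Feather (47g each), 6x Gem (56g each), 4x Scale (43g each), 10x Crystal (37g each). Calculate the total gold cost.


Cost breakdown:
  Feather: 4 * 47 = 188
  Gem: 6 * 56 = 336
  Scale: 4 * 43 = 172
  Crystal: 10 * 37 = 370
Total = 188 + 336 + 172 + 370 = 1066

1066 gold


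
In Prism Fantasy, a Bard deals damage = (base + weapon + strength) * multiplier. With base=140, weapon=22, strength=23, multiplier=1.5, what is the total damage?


Sum base + weapon + str = 140 + 22 + 23 = 185
Multiply by 1.5:
185 * 1.5 = 277.5

277.5 damage


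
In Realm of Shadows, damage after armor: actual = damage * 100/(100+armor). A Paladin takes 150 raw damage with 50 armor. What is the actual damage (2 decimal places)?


actual = 150 * 100 / (100 + 50)
= 150 * 100 / 150
= 15000 / 150
= 100.00

100.00 damage


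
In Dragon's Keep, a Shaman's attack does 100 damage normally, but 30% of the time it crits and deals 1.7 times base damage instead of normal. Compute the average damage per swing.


E[dmg] = base * (1 + crit_chance * (crit_mult - 1))
cc as decimal = 30/100 = 0.3
cm - 1 = 1.7 - 1 = 0.7
Bonus factor = 0.3 * 0.7 = 0.21
Total multiplier = 1 + 0.21 = 1.21
Expected damage = 100 * 1.21 = 121.00

121.00 damage


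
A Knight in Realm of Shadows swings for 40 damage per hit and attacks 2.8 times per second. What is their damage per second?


DPS = damage * attack_speed
= 40 * 2.8
= 112.0

112.0 DPS


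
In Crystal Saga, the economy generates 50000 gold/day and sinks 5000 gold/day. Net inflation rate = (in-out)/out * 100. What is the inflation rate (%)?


Net gold = 50000 - 5000 = 45000
Inflation rate = net / sunk * 100 = 45000 / 5000 * 100
= 9.0 * 100
= 900.00%

900.00%


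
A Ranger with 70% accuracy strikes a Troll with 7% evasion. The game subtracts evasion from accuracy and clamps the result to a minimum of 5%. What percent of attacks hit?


accuracy - evasion = 70 - 7 = 63
Apply floor: max(63, 5) = 63
Hit chance = 63%

63%


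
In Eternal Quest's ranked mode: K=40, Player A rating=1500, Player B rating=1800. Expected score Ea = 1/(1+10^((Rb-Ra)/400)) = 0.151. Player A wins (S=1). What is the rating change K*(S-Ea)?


Elo update: delta = K * (S - Ea), where S = 1 (wins)
S - Ea = 1 - 0.151 = 0.849
Rating change = 40 * 0.849
= 33.96

33.96 rating points


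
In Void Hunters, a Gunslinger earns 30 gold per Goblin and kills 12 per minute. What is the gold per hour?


Gold per minute = 30 * 12 = 360
Gold per hour = 360 * 60 = 21600

21600 gold/hour


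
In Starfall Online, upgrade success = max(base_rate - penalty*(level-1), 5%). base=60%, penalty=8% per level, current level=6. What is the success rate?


raw_rate = 60 - 8 * (6 - 1)
= 60 - 8 * 5
= 60 - 40
= 20
Apply floor: max(20, 5) = 20%

20%


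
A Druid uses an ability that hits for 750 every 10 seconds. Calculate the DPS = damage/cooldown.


DPS = damage / cooldown
= 750 / 10
= 75.00

75.00 DPS


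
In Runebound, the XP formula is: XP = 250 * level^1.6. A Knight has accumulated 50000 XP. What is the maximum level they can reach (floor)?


XP = 250 * level^1.6, so level = (XP / 250)^(1/1.6)
= (50000 / 250)^(1/1.6)
= 200.0^0.625
= 27.4248
Floor: level = 27

level 27


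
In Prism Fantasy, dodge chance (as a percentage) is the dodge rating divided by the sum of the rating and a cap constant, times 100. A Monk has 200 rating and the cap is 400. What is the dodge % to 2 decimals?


dodge% = 200 / (200 + 400) * 100
= 200 / 600 * 100
= 0.333333 * 100
= 33.33%

33.33%


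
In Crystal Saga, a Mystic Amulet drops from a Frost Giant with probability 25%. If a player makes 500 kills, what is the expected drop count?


Expected drops = kills * (drop_rate / 100)
= 500 * (25 / 100)
= 500 * 0.25
= 125.0

125.0 drops


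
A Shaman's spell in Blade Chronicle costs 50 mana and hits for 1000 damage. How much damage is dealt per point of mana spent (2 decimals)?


Efficiency = damage / mana
= 1000 / 50
= 20.00

20.00 dmg/mana


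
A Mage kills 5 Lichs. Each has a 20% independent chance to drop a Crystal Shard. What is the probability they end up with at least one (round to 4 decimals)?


P(at least one) = 1 - P(none) = 1 - (1-p)^n
p = 20/100 = 0.2
1 - p = 0.8
(1 - p)^5 = 0.8^5 = 0.327680
P(at least one) = 1 - 0.327680 = 0.6723

0.6723


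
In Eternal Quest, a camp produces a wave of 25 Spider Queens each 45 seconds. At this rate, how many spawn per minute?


Spawns per minute = count * (60 / interval)
= 25 * (60 / 45)
= 25 * 1.3333
= 33.33

33.33 per minute


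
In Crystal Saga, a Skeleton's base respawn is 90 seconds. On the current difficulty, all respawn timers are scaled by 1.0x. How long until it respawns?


Respawn time = base * multiplier
= 90 * 1.0
= 90.0 seconds

90.0 seconds


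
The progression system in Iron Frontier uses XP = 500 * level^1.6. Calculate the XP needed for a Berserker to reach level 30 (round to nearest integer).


XP = 500 * level^1.6
Substitute level = 30:
XP = 500 * 30^1.6
= 500 * 230.8841
= 115442

115442 XP


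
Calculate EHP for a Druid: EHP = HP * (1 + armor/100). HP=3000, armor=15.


EHP = 3000 * (1 + 15/100)
= 3000 * (1 + 0.15)
= 3000 * 1.15
= 3450.0

3450.0 EHP


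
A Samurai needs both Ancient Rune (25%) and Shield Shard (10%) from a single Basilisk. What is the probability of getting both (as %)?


For independent events, P(both) = P(A) * P(B)
= 25% * 10%
= 250 / 100 %
= 2.5%

2.5%


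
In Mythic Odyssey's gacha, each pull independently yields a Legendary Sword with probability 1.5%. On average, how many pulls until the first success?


Expected pulls for a geometric distribution = 1/p = 100 / rate%
= 100 / 1.5
= 66.67

66.67 pulls


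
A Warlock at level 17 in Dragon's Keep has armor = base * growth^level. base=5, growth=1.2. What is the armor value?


value = base * growth^level
= 5 * 1.2^17
= 5 * 22.186111
= 110.93

110.93 armor


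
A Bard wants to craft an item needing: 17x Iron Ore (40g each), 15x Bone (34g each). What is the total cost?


Cost breakdown:
  Iron Ore: 17 * 40 = 680
  Bone: 15 * 34 = 510
Total = 680 + 510 = 1190

1190 gold


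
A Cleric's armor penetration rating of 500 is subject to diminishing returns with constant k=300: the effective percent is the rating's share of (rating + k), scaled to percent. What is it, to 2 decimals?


effective% = rating / (rating + k) * 100
= 500 / (500 + 300) * 100
= 500 / 800 * 100
= 0.625 * 100
= 62.50%

62.50%


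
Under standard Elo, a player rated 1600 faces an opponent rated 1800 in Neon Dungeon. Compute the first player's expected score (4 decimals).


Elo expected score: Ea = 1/(1 + 10^((Rb-Ra)/400))
Rb - Ra = 1800 - 1600 = 200
(Rb-Ra)/400 = 200/400 = 0.5
10^0.5 = 3.162278
Ea = 1/(1 + 3.162278) = 1/4.162278 = 0.2403

0.2403


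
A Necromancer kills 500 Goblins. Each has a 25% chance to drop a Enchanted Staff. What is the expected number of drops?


Expected drops = kills * (drop_rate / 100)
= 500 * (25 / 100)
= 500 * 0.25
= 125.0

125.0 drops


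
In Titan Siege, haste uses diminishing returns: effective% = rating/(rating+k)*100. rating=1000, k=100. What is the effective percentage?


effective% = rating / (rating + k) * 100
= 1000 / (1000 + 100) * 100
= 1000 / 1100 * 100
= 0.909091 * 100
= 90.91%

90.91%


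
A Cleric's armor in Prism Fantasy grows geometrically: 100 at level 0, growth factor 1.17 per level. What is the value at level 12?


value = base * growth^level
= 100 * 1.17^12
= 100 * 6.580067
= 658.01

658.01 armor


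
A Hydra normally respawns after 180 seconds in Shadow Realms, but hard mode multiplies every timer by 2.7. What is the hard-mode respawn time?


Respawn time = base * multiplier
= 180 * 2.7
= 486.0 seconds

486.0 seconds


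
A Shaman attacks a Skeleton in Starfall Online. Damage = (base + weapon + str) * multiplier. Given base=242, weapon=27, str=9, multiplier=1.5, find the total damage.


Sum base + weapon + str = 242 + 27 + 9 = 278
Multiply by 1.5:
278 * 1.5 = 417.0

417.0 damage


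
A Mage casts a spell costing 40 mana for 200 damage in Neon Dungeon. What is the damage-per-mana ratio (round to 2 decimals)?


Efficiency = damage / mana
= 200 / 40
= 5.00

5.00 dmg/mana


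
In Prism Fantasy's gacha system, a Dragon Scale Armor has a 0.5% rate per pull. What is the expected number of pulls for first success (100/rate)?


Expected pulls for a geometric distribution = 1/p = 100 / rate%
= 100 / 0.5
= 200.0

200.0 pulls


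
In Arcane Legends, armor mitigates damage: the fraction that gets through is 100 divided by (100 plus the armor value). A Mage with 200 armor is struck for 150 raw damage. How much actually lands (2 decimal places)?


actual = 150 * 100 / (100 + 200)
= 150 * 100 / 300
= 15000 / 300
= 50.00

50.00 damage


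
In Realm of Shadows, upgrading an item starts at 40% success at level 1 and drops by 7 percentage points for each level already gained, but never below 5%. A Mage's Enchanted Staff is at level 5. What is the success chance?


raw_rate = 40 - 7 * (5 - 1)
= 40 - 7 * 4
= 40 - 28
= 12
Apply floor: max(12, 5) = 12%

12%


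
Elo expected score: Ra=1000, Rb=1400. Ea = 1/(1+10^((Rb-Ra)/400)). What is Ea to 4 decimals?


Elo expected score: Ea = 1/(1 + 10^((Rb-Ra)/400))
Rb - Ra = 1400 - 1000 = 400
(Rb-Ra)/400 = 400/400 = 1.0
10^1.0 = 10.0
Ea = 1/(1 + 10.0) = 1/11.0 = 0.0909

0.0909


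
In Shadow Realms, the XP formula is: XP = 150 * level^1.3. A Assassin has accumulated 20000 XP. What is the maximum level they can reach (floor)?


XP = 150 * level^1.3, so level = (XP / 150)^(1/1.3)
= (20000 / 150)^(1/1.3)
= 133.3333^0.7692
= 43.109
Floor: level = 43

level 43


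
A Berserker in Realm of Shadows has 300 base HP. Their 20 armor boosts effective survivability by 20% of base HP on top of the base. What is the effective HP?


EHP = 300 * (1 + 20/100)
= 300 * (1 + 0.2)
= 300 * 1.2
= 360.0

360.0 EHP


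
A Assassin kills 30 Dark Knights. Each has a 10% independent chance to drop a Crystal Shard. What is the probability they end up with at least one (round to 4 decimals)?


P(at least one) = 1 - P(none) = 1 - (1-p)^n
p = 10/100 = 0.1
1 - p = 0.9
(1 - p)^30 = 0.9^30 = 0.042391
P(at least one) = 1 - 0.042391 = 0.9576

0.9576


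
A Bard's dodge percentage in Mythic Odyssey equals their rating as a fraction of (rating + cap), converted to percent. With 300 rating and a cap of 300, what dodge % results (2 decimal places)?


dodge% = 300 / (300 + 300) * 100
= 300 / 600 * 100
= 0.5 * 100
= 50.00%

50.00%


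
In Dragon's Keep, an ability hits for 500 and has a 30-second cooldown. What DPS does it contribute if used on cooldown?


DPS = damage / cooldown
= 500 / 30
= 16.67

16.67 DPS


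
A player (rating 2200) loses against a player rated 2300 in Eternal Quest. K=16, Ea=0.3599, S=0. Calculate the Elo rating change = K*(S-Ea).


Elo update: delta = K * (S - Ea), where S = 0 (loses)
S - Ea = 0 - 0.3599 = -0.3599
Rating change = 16 * -0.3599
= -5.76

-5.76 rating points


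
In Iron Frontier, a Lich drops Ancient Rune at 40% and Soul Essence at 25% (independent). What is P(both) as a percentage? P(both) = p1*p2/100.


For independent events, P(both) = P(A) * P(B)
= 40% * 25%
= 1000 / 100 %
= 10.0%

10.0%


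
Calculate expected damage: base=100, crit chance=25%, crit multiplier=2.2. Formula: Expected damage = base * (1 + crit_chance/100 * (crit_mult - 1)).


E[dmg] = base * (1 + crit_chance * (crit_mult - 1))
cc as decimal = 25/100 = 0.25
cm - 1 = 2.2 - 1 = 1.2
Bonus factor = 0.25 * 1.2 = 0.3
Total multiplier = 1 + 0.3 = 1.3
Expected damage = 100 * 1.3 = 130.00

130.00 damage


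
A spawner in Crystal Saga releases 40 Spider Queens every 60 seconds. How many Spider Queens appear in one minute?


Spawns per minute = count * (60 / interval)
= 40 * (60 / 60)
= 40 * 1.0
= 40.0

40.0 per minute


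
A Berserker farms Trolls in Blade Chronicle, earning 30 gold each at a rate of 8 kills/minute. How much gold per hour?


Gold per minute = 30 * 8 = 240
Gold per hour = 240 * 60 = 14400

14400 gold/hour


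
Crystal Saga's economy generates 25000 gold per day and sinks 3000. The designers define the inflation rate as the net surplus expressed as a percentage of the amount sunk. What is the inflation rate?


Net gold = 25000 - 3000 = 22000
Inflation rate = net / sunk * 100 = 22000 / 3000 * 100
= 7.333333 * 100
= 733.33%

733.33%


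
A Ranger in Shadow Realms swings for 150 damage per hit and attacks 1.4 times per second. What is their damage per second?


DPS = damage * attack_speed
= 150 * 1.4
= 210.0

210.0 DPS


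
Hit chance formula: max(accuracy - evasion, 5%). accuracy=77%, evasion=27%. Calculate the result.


accuracy - evasion = 77 - 27 = 50
Apply floor: max(50, 5) = 50
Hit chance = 50%

50%


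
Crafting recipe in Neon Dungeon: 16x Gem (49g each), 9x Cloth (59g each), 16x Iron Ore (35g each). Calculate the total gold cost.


Cost breakdown:
  Gem: 16 * 49 = 784
  Cloth: 9 * 59 = 531
  Iron Ore: 16 * 35 = 560
Total = 784 + 531 + 560 = 1875

1875 gold


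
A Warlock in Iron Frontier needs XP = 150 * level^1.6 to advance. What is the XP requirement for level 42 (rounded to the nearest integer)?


XP = 150 * level^1.6
Substitute level = 42:
XP = 150 * 42^1.6
= 150 * 395.5477
= 59332

59332 XP


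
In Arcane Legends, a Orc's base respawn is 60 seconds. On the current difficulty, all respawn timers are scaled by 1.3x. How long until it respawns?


Respawn time = base * multiplier
= 60 * 1.3
= 78.0 seconds

78.0 seconds


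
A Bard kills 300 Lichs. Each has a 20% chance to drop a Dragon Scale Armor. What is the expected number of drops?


Expected drops = kills * (drop_rate / 100)
= 300 * (20 / 100)
= 300 * 0.2
= 60.0

60.0 drops


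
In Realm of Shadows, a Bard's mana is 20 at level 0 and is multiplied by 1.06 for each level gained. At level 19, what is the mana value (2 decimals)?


value = base * growth^level
= 20 * 1.06^19
= 20 * 3.0256
= 60.51

60.51 mana


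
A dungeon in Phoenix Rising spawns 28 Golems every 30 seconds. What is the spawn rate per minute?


Spawns per minute = count * (60 / interval)
= 28 * (60 / 30)
= 28 * 2.0
= 56.0

56.0 per minute


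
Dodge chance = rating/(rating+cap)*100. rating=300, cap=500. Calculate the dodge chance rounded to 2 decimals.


dodge% = 300 / (300 + 500) * 100
= 300 / 800 * 100
= 0.375 * 100
= 37.50%

37.50%


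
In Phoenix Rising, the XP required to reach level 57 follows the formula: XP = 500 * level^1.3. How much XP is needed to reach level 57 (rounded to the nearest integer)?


XP = 500 * level^1.3
Substitute level = 57:
XP = 500 * 57^1.3
= 500 * 191.7067
= 95853

95853 XP


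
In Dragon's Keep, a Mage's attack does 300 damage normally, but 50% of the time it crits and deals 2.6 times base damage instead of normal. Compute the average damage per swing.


E[dmg] = base * (1 + crit_chance * (crit_mult - 1))
cc as decimal = 50/100 = 0.5
cm - 1 = 2.6 - 1 = 1.6
Bonus factor = 0.5 * 1.6 = 0.8
Total multiplier = 1 + 0.8 = 1.8
Expected damage = 300 * 1.8 = 540.00

540.00 damage


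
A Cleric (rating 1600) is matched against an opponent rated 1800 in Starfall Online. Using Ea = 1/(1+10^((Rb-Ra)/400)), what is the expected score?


Elo expected score: Ea = 1/(1 + 10^((Rb-Ra)/400))
Rb - Ra = 1800 - 1600 = 200
(Rb-Ra)/400 = 200/400 = 0.5
10^0.5 = 3.162278
Ea = 1/(1 + 3.162278) = 1/4.162278 = 0.2403

0.2403


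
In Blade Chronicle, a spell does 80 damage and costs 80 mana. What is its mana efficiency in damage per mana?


Efficiency = damage / mana
= 80 / 80
= 1.00

1.00 dmg/mana


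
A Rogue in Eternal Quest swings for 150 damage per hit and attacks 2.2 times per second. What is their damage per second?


DPS = damage * attack_speed
= 150 * 2.2
= 330.0

330.0 DPS


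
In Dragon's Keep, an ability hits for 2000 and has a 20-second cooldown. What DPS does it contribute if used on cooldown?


DPS = damage / cooldown
= 2000 / 20
= 100.00

100.00 DPS


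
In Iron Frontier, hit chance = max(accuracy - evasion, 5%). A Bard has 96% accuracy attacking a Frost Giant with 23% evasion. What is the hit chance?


accuracy - evasion = 96 - 23 = 73
Apply floor: max(73, 5) = 73
Hit chance = 73%

73%


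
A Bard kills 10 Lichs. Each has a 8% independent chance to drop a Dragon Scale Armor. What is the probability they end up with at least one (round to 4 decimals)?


P(at least one) = 1 - P(none) = 1 - (1-p)^n
p = 8/100 = 0.08
1 - p = 0.92
(1 - p)^10 = 0.92^10 = 0.434388
P(at least one) = 1 - 0.434388 = 0.5656

0.5656


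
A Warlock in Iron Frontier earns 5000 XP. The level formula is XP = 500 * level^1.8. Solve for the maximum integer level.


XP = 500 * level^1.8, so level = (XP / 500)^(1/1.8)
= (5000 / 500)^(1/1.8)
= 10.0^0.5556
= 3.5938
Floor: level = 3

level 3


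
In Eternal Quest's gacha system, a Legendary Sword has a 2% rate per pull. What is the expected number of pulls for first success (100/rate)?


Expected pulls for a geometric distribution = 1/p = 100 / rate%
= 100 / 2
= 50.0

50.0 pulls


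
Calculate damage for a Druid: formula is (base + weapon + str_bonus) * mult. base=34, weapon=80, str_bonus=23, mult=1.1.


Sum base + weapon + str = 34 + 80 + 23 = 137
Multiply by 1.1:
137 * 1.1 = 150.7

150.7 damage


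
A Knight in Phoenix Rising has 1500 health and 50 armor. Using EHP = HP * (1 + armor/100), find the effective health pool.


EHP = 1500 * (1 + 50/100)
= 1500 * (1 + 0.5)
= 1500 * 1.5
= 2250.0

2250.0 EHP


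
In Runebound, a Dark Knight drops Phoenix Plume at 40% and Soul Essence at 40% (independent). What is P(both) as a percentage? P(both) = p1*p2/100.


For independent events, P(both) = P(A) * P(B)
= 40% * 40%
= 1600 / 100 %
= 16.0%

16.0%


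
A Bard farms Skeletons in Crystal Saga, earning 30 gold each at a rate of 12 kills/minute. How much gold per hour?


Gold per minute = 30 * 12 = 360
Gold per hour = 360 * 60 = 21600

21600 gold/hour


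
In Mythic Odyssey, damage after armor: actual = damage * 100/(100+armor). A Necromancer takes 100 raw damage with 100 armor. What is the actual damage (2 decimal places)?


actual = 100 * 100 / (100 + 100)
= 100 * 100 / 200
= 10000 / 200
= 50.00

50.00 damage


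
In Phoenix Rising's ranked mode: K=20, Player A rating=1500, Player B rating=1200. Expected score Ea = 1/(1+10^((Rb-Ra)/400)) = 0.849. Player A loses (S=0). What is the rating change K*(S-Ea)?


Elo update: delta = K * (S - Ea), where S = 0 (loses)
S - Ea = 0 - 0.849 = -0.849
Rating change = 20 * -0.849
= -16.98

-16.98 rating points


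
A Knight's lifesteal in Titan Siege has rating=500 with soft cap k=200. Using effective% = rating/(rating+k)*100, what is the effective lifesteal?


effective% = rating / (rating + k) * 100
= 500 / (500 + 200) * 100
= 500 / 700 * 100
= 0.714286 * 100
= 71.43%

71.43%


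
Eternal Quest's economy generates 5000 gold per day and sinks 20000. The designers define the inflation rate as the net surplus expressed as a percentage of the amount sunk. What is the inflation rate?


Net gold = 5000 - 20000 = -15000
Inflation rate = net / sunk * 100 = -15000 / 20000 * 100
= -0.75 * 100
= -75.00%

-75.00%


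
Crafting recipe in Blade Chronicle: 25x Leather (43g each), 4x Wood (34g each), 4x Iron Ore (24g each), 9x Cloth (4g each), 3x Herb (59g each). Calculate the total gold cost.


Cost breakdown:
  Leather: 25 * 43 = 1075
  Wood: 4 * 34 = 136
  Iron Ore: 4 * 24 = 96
  Cloth: 9 * 4 = 36
  Herb: 3 * 59 = 177
Total = 1075 + 136 + 96 + 36 + 177 = 1520

1520 gold


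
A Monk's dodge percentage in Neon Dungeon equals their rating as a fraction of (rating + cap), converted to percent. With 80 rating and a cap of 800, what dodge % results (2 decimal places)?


dodge% = 80 / (80 + 800) * 100
= 80 / 880 * 100
= 0.090909 * 100
= 9.09%

9.09%


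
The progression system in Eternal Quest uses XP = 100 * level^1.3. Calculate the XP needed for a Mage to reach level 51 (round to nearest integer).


XP = 100 * level^1.3
Substitute level = 51:
XP = 100 * 51^1.3
= 100 * 165.898
= 16590

16590 XP


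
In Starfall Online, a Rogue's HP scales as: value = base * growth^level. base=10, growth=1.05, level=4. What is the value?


value = base * growth^level
= 10 * 1.05^4
= 10 * 1.215506
= 12.16

12.16 HP


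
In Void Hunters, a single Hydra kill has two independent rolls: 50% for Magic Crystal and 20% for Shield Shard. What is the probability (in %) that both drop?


For independent events, P(both) = P(A) * P(B)
= 50% * 20%
= 1000 / 100 %
= 10.0%

10.0%


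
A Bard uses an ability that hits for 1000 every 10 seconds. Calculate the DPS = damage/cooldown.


DPS = damage / cooldown
= 1000 / 10
= 100.00

100.00 DPS


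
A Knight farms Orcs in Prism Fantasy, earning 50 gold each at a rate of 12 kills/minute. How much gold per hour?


Gold per minute = 50 * 12 = 600
Gold per hour = 600 * 60 = 36000

36000 gold/hour


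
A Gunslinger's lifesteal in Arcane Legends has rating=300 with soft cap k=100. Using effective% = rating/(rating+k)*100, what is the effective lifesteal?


effective% = rating / (rating + k) * 100
= 300 / (300 + 100) * 100
= 300 / 400 * 100
= 0.75 * 100
= 75.00%

75.00%


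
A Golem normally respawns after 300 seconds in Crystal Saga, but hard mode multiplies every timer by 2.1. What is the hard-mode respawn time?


Respawn time = base * multiplier
= 300 * 2.1
= 630.0 seconds

630.0 seconds


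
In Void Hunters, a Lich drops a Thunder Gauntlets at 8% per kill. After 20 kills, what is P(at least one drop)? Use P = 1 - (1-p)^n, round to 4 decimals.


P(at least one) = 1 - P(none) = 1 - (1-p)^n
p = 8/100 = 0.08
1 - p = 0.92
(1 - p)^20 = 0.92^20 = 0.188693
P(at least one) = 1 - 0.188693 = 0.8113

0.8113


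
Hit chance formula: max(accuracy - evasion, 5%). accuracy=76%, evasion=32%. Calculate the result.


accuracy - evasion = 76 - 32 = 44
Apply floor: max(44, 5) = 44
Hit chance = 44%

44%


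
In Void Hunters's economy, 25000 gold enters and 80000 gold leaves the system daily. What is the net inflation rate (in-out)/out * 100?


Net gold = 25000 - 80000 = -55000
Inflation rate = net / sunk * 100 = -55000 / 80000 * 100
= -0.6875 * 100
= -68.75%

-68.75%


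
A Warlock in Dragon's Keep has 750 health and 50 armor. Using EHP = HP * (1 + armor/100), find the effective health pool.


EHP = 750 * (1 + 50/100)
= 750 * (1 + 0.5)
= 750 * 1.5
= 1125.0

1125.0 EHP


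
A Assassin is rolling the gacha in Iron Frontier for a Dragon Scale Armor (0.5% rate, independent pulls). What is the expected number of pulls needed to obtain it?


Expected pulls for a geometric distribution = 1/p = 100 / rate%
= 100 / 0.5
= 200.0

200.0 pulls


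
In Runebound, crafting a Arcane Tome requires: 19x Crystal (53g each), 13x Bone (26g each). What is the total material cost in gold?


Cost breakdown:
  Crystal: 19 * 53 = 1007
  Bone: 13 * 26 = 338
Total = 1007 + 338 = 1345

1345 gold


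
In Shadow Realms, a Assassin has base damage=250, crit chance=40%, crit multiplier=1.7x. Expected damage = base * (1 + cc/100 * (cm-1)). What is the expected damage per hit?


E[dmg] = base * (1 + crit_chance * (crit_mult - 1))
cc as decimal = 40/100 = 0.4
cm - 1 = 1.7 - 1 = 0.7
Bonus factor = 0.4 * 0.7 = 0.28
Total multiplier = 1 + 0.28 = 1.28
Expected damage = 250 * 1.28 = 320.00

320.00 damage


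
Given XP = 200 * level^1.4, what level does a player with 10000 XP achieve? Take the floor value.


XP = 200 * level^1.4, so level = (XP / 200)^(1/1.4)
= (10000 / 200)^(1/1.4)
= 50.0^0.7143
= 16.3512
Floor: level = 16

level 16


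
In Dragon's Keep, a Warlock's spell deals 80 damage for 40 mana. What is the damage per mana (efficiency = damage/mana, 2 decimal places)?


Efficiency = damage / mana
= 80 / 40
= 2.00

2.00 dmg/mana


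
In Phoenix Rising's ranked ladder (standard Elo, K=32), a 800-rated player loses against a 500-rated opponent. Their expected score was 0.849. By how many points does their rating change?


Elo update: delta = K * (S - Ea), where S = 0 (loses)
S - Ea = 0 - 0.849 = -0.849
Rating change = 32 * -0.849
= -27.17

-27.17 rating points


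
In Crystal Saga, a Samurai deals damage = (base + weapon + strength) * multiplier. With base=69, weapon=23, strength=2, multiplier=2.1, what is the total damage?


Sum base + weapon + str = 69 + 23 + 2 = 94
Multiply by 2.1:
94 * 2.1 = 197.4

197.4 damage


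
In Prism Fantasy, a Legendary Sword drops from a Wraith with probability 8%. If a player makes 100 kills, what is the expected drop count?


Expected drops = kills * (drop_rate / 100)
= 100 * (8 / 100)
= 100 * 0.08
= 8.0

8.0 drops


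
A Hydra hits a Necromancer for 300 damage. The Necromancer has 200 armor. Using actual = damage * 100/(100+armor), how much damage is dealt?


actual = 300 * 100 / (100 + 200)
= 300 * 100 / 300
= 30000 / 300
= 100.00

100.00 damage


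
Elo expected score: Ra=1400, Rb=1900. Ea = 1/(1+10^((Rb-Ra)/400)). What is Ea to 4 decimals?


Elo expected score: Ea = 1/(1 + 10^((Rb-Ra)/400))
Rb - Ra = 1900 - 1400 = 500
(Rb-Ra)/400 = 500/400 = 1.25
10^1.25 = 17.782794
Ea = 1/(1 + 17.782794) = 1/18.782794 = 0.0532

0.0532


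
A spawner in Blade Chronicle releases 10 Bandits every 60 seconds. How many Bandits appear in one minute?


Spawns per minute = count * (60 / interval)
= 10 * (60 / 60)
= 10 * 1.0
= 10.0

10.0 per minute


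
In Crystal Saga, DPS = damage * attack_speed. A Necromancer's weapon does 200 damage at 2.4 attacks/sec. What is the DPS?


DPS = damage * attack_speed
= 200 * 2.4
= 480.0

480.0 DPS


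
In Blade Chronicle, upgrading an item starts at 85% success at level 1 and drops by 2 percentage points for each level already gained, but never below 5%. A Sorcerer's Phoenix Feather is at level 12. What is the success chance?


raw_rate = 85 - 2 * (12 - 1)
= 85 - 2 * 11
= 85 - 22
= 63
Apply floor: max(63, 5) = 63%

63%


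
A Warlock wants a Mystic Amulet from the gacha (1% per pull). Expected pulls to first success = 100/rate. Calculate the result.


Expected pulls for a geometric distribution = 1/p = 100 / rate%
= 100 / 1
= 100.0

100.0 pulls


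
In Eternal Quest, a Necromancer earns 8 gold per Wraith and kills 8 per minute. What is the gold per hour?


Gold per minute = 8 * 8 = 64
Gold per hour = 64 * 60 = 3840

3840 gold/hour


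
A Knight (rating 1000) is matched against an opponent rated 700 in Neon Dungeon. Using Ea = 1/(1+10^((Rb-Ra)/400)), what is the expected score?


Elo expected score: Ea = 1/(1 + 10^((Rb-Ra)/400))
Rb - Ra = 700 - 1000 = -300
(Rb-Ra)/400 = -300/400 = -0.75
10^-0.75 = 0.177828
Ea = 1/(1 + 0.177828) = 1/1.177828 = 0.8490

0.8490


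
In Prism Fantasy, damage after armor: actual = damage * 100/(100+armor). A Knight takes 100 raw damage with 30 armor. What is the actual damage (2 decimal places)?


actual = 100 * 100 / (100 + 30)
= 100 * 100 / 130
= 10000 / 130
= 76.92

76.92 damage


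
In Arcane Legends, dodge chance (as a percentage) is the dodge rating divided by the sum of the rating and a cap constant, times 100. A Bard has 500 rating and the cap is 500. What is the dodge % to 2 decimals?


dodge% = 500 / (500 + 500) * 100
= 500 / 1000 * 100
= 0.5 * 100
= 50.00%

50.00%


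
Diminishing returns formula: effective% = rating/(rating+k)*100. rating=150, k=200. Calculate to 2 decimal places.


effective% = rating / (rating + k) * 100
= 150 / (150 + 200) * 100
= 150 / 350 * 100
= 0.428571 * 100
= 42.86%

42.86%


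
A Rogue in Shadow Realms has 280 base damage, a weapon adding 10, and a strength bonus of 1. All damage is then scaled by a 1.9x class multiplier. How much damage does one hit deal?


Sum base + weapon + str = 280 + 10 + 1 = 291
Multiply by 1.9:
291 * 1.9 = 552.9

552.9 damage


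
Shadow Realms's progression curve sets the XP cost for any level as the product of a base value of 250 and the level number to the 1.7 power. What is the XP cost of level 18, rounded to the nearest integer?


XP = 250 * level^1.7
Substitute level = 18:
XP = 250 * 18^1.7
= 250 * 136.133
= 34033

34033 XP


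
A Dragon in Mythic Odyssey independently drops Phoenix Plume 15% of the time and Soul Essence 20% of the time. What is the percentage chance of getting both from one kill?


For independent events, P(both) = P(A) * P(B)
= 15% * 20%
= 300 / 100 %
= 3.0%

3.0%


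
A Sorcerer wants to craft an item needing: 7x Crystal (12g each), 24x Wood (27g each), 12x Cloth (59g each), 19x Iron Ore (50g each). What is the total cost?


Cost breakdown:
  Crystal: 7 * 12 = 84
  Wood: 24 * 27 = 648
  Cloth: 12 * 59 = 708
  Iron Ore: 19 * 50 = 950
Total = 84 + 648 + 708 + 950 = 2390

2390 gold


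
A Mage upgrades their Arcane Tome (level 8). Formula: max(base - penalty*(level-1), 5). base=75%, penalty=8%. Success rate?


raw_rate = 75 - 8 * (8 - 1)
= 75 - 8 * 7
= 75 - 56
= 19
Apply floor: max(19, 5) = 19%

19%


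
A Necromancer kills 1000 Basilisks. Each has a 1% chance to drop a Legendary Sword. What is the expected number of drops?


Expected drops = kills * (drop_rate / 100)
= 1000 * (1 / 100)
= 1000 * 0.01
= 10.0

10.0 drops


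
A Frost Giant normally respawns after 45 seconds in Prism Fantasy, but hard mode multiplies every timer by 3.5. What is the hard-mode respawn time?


Respawn time = base * multiplier
= 45 * 3.5
= 157.5 seconds

157.5 seconds


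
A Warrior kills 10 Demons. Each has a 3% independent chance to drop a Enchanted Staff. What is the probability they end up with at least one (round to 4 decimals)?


P(at least one) = 1 - P(none) = 1 - (1-p)^n
p = 3/100 = 0.03
1 - p = 0.97
(1 - p)^10 = 0.97^10 = 0.737424
P(at least one) = 1 - 0.737424 = 0.2626

0.2626


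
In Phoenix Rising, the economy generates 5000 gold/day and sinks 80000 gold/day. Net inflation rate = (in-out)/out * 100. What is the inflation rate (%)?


Net gold = 5000 - 80000 = -75000
Inflation rate = net / sunk * 100 = -75000 / 80000 * 100
= -0.9375 * 100
= -93.75%

-93.75%


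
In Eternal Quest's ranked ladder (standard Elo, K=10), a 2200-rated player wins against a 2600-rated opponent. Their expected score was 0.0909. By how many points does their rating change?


Elo update: delta = K * (S - Ea), where S = 1 (wins)
S - Ea = 1 - 0.0909 = 0.9091
Rating change = 10 * 0.9091
= 9.09

9.09 rating points
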